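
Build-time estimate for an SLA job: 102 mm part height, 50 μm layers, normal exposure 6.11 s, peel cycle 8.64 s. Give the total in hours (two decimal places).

Layer count = ceil(102 / 0.05) = 2040.
Each layer takes = 6.11 + 8.64, so 14.75 s.
Build time: 2040 × 14.75 s = 30090 s, i.e. 8.36 hours.

8.36 hours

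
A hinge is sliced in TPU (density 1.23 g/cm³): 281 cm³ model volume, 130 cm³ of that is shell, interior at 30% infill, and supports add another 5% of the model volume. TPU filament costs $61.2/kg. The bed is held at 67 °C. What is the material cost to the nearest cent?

$14.25

Infill region = 281 − 130, so 151 cm³.
Infill deposited = 0.30 × 151 = 45.3 cm³.
Support = 0.05 × 281 = 14.05 cm³.
Total printed volume: 130 + 45.3 + 14.05 → 189.35 cm³.
Mass: 189.35 × 1.23 → 232.9005 g.
At $61.2/kg: 232.9005/1000 × 61.2 = $14.25.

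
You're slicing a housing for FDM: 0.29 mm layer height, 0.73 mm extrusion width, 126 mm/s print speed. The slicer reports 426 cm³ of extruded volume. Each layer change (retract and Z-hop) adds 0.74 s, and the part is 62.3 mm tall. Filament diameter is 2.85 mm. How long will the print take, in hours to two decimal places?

4.48 hours

Line area = 0.29 × 0.73 = 0.2117 mm².
Path length: 426000 mm³ / 0.2117 mm² → 2012281.5 mm.
Extrusion time: 2012281.5 / 126 → 15970.5 s.
Layer count = ceil(62.3 / 0.29) = 215.
Z-hop total: 215 × 0.74 → 159.1 s.
Total = 15970.5 + 159.1 = 16129.6 s = 4.48 hours.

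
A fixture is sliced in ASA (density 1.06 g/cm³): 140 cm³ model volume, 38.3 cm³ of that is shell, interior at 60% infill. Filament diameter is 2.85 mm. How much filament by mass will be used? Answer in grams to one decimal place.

Infill region = 140 − 38.3 = 101.7 cm³.
Deposited infill = 0.60 × 101.7 = 61.02 cm³.
Total extruded: 38.3 + 61.02 → 99.32 cm³.
Mass = 99.32 × 1.06 = 105.2792 g.

105.3 g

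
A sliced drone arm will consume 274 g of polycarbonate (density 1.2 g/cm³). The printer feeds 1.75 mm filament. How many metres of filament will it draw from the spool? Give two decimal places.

Extruded volume: 274/1.2 = 228.3333 cm³ (228333.3 mm³).
A = π r² = π × 0.875² = 2.4053 mm².
L = V/A = 228333.3/2.4053 = 94929.24 mm → 94.93 m.

94.93 m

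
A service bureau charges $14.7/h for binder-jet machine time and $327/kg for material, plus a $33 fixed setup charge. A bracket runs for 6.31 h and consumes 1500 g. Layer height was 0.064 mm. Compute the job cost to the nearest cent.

Machine-time cost = 14.7 × 6.31 = $92.757.
Feedstock cost = 327 × 1500/1000 = $490.50.
Adding setup: 92.757 + 490.50 + 33 → 616.257 ≈ $616.26.

$616.26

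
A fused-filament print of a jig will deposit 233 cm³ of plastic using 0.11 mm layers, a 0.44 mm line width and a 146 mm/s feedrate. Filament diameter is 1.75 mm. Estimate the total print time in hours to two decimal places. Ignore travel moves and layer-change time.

Line area = 0.11 × 0.44, so 0.0484 mm².
Total extruded path = 233000/0.0484 = 4814049.6 mm.
Time extruding = 4814049.6 / 146, so 32972.9 s.
Converting: 32972.9 s = 9.16 hours.

9.16 hours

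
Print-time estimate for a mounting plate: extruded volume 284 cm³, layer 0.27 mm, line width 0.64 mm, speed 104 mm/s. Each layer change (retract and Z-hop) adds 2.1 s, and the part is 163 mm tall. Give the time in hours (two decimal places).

Bead cross-section = 0.27 × 0.64 = 0.1728 mm².
Total extruded path = 284000/0.1728 = 1643518.5 mm.
Print-move time: 1643518.5 / 104 → 15803.1 s.
Layers = ⌈163/0.27⌉ = 604.
Layer-change overhead = 604 × 2.1, so 1268.4 s.
Altogether 15803.1 + 1268.4 = 17071.5 s, i.e. 4.74 hours.

4.74 hours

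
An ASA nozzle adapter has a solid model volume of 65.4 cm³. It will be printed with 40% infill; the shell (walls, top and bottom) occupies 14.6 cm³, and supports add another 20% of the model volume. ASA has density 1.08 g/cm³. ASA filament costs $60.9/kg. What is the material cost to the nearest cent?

Interior volume = 65.4 − 14.6, so 50.8 cm³.
Infill deposited: 0.40 × 50.8 → 20.32 cm³.
Support: 0.20 × 65.4 → 13.08 cm³.
Total printed volume: 14.6 + 20.32 + 13.08 → 48 cm³.
Mass = 48 × 1.08 = 51.84 g.
At $60.9/kg: 51.84/1000 × 60.9 = $3.16.

$3.16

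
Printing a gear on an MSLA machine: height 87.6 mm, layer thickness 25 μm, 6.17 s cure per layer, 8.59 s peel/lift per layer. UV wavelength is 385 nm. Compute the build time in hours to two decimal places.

Number of layers: 87.6 / 0.025 → 3504 (rounded up).
Each layer takes: 6.17 + 8.59 → 14.76 s.
Total = 3504 × 14.76 = 51719.04 s = 14.37 hours.

14.37 hours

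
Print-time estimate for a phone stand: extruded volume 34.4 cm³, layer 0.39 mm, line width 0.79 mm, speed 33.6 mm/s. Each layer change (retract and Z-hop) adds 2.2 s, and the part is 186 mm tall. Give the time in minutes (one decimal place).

72.9 minutes

Extrusion cross-section = 0.39 × 0.79, so 0.3081 mm².
Toolpath length = 34.4 cm³ / 0.3081 mm² = 34400 / 0.3081 = 111652.1 mm.
Print-move time = 111652.1 / 33.6, so 3323 s.
Layer count = ceil(186 / 0.39) = 477.
Z-hop total = 477 × 2.2, so 1049.4 s.
Total = 3323 + 1049.4 = 4372.4 s = 72.9 minutes.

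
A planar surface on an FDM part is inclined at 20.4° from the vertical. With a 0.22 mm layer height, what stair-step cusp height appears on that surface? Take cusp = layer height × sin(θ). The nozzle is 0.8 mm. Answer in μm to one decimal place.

sin(20.4°) = 0.3486, so cusp = 0.22 × 0.3486 = 0.076692 mm → 76.7 μm.

76.7 μm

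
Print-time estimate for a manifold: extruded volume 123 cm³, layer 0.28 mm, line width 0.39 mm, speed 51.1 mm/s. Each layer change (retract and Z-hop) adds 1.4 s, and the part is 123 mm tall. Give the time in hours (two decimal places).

Extrusion cross-section = 0.28 × 0.39, so 0.1092 mm².
Path length: 123000 mm³ / 0.1092 mm² → 1126373.6 mm.
Extrusion time = 1126373.6 / 51.1, so 22042.5 s.
Number of layers: 123 / 0.28 → 440 (rounded up).
Non-print overhead = 440 × 1.4, so 616 s.
Altogether 22042.5 + 616 = 22658.5 s, i.e. 6.29 hours.

6.29 hours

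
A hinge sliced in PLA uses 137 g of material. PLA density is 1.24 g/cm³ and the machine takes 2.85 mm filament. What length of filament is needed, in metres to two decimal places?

Extruded volume: 137/1.24 = 110.4839 cm³ (110483.9 mm³).
Cross-section of 2.85 mm filament: π·(2.85/2)² = 6.3794 mm².
L = V/A = 110483.9/6.3794 = 17318.85 mm → 17.32 m.

17.32 m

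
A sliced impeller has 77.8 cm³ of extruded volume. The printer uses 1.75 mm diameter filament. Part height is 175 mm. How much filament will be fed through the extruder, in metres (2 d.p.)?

32.35 m

Filament cross-section = π × (1.75/2)² = 2.4053 mm².
Length = 77.8 cm³ / 2.4053 mm² = 77800 / 2.4053 = 32345.24 mm = 32.35 m.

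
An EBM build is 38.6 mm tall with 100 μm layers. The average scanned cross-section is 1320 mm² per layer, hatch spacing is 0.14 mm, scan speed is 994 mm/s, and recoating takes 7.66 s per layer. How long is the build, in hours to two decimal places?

Layers = ⌈38.6/0.1⌉ = 386.
Scan path per layer: 1320 / 0.14 → 9428.6 mm.
Per-layer scan time = 9428.6 / 994 = 9.4855 s.
Per-layer time: 9.4855 + 7.66 → 17.1455 s.
Build time = 386 × 17.1455 = 6618.163 s = 1.84 hours.

1.84 hours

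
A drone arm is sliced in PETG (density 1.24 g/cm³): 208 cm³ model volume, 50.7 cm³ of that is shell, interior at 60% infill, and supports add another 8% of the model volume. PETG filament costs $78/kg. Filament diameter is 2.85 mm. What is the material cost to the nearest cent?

Infill region: 208 − 50.7 → 157.3 cm³.
Infill volume: 0.60 × 157.3 → 94.38 cm³.
Support: 0.08 × 208 → 16.64 cm³.
Total extruded = 50.7 + 94.38 + 16.64, so 161.72 cm³.
Mass = 161.72 × 1.24, so 200.5328 g.
Cost = 200.5328 g / 1000 × $78/kg = $15.64.

$15.64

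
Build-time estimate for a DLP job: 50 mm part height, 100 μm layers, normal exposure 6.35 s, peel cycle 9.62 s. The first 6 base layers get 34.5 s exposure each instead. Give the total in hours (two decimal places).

2.26 hours

Number of layers: 50 / 0.1 → 500 (rounded up).
Base layers = 6 × (34.5 + 9.62), so 264.72 s.
Remaining layers = 494 × (6.35 + 9.62) = 7889.18 s.
Total = 264.72 + 7889.18 = 8153.9 s = 2.26 hours.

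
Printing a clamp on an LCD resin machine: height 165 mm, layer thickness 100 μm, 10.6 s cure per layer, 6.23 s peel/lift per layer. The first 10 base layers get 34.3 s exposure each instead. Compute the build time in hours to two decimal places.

Number of layers: 165 / 0.1 → 1650 (rounded up).
Bottom layers = 10 × (34.3 + 6.23), so 405.3 s.
Regular layers = 1640 × (10.6 + 6.23), so 27601.2 s.
Sum: 405.3 + 27601.2 = 28006.5 s → 7.78 hours.

7.78 hours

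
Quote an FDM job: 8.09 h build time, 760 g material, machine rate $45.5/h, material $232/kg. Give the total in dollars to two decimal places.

$544.42

Machine cost = 45.5 × 8.09, so $368.095.
Material cost = 232 × 760/1000 = $176.32.
Job cost: 368.095 + 176.32 = 544.415 ≈ $544.42.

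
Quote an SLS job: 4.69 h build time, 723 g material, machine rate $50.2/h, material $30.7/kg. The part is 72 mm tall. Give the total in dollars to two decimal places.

$257.63

Machine cost: 50.2 × 4.69 → $235.438.
Feedstock cost = 30.7 × 723/1000 = $22.1961.
Job cost: 235.438 + 22.1961 = 257.6341 ≈ $257.63.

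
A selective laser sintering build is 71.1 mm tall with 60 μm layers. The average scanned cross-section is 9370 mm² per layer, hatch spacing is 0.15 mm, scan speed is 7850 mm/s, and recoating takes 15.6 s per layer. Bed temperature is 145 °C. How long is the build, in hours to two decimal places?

7.75 hours

Layers = ⌈71.1/0.06⌉ = 1185.
Hatch length per layer: 9370 / 0.15 → 62466.7 mm.
Per-layer scan time = 62466.7 / 7850 = 7.9575 s.
Time per layer = 7.9575 + 15.6, so 23.5575 s.
Total: 1185 × 23.5575 s = 27915.6375 s → 7.75 hours.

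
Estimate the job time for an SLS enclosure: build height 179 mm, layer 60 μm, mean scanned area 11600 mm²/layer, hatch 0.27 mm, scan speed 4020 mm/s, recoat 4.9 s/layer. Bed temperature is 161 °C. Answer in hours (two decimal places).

12.92 hours

Layer count = ceil(179 / 0.06) = 2984.
Scan path per layer: 11600 / 0.27 → 42963 mm.
Per-layer scan time = 42963 / 4020 = 10.6873 s.
Layer cycle = 10.6873 + 4.9 = 15.5873 s.
2984 layers × 15.5873 s/layer = 46512.5032 s, i.e. 12.92 hours.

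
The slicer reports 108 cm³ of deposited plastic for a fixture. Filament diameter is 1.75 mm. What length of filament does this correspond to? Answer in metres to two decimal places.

44.90 m

A = π r² = π × 0.875² = 2.4053 mm².
Length = 108 cm³ / 2.4053 mm² = 108000 / 2.4053 = 44900.84 mm = 44.90 m.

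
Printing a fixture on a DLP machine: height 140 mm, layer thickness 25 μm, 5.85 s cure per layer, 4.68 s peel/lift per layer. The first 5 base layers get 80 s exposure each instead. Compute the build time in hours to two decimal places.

Layers = ⌈140/0.025⌉ = 5600.
Burn-in layers = 5 × (80 + 4.68) = 423.4 s.
Remaining layers: 5595 × (5.85 + 4.68) → 58915.35 s.
Total = 423.4 + 58915.35 = 59338.75 s = 16.48 hours.

16.48 hours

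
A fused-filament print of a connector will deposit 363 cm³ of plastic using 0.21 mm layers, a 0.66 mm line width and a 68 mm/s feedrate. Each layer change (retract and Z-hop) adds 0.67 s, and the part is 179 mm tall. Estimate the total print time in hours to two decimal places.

10.86 hours

Line area = 0.21 × 0.66, so 0.1386 mm².
Path length: 363000 mm³ / 0.1386 mm² → 2619047.6 mm.
Print-move time = 2619047.6 / 68, so 38515.4 s.
Number of layers: 179 / 0.21 → 853 (rounded up).
Layer-change overhead = 853 × 0.67 = 571.51 s.
Altogether 38515.4 + 571.51 = 39086.91 s, i.e. 10.86 hours.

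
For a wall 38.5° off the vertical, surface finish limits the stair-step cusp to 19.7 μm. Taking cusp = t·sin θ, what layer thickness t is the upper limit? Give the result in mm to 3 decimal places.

0.032 mm

Layer height = cusp / sin(38.5°) = 0.0197 / 0.6225 = 0.032 mm.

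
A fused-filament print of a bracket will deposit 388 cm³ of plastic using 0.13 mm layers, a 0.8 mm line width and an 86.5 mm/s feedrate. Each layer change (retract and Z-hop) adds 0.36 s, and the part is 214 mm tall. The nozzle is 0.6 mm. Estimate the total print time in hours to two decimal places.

12.15 hours

Line area = 0.13 × 0.8, so 0.104 mm².
Toolpath length = 388 cm³ / 0.104 mm² = 388000 / 0.104 = 3730769.2 mm.
Extrusion time = 3730769.2 / 86.5, so 43130.3 s.
Layer count = ceil(214 / 0.13) = 1647.
Layer-change overhead = 1647 × 0.36 = 592.92 s.
Total = 43130.3 + 592.92 = 43723.22 s = 12.15 hours.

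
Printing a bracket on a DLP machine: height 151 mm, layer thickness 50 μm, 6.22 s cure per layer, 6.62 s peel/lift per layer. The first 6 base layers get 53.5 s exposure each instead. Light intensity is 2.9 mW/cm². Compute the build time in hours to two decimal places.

Number of layers: 151 / 0.05 → 3020 (rounded up).
Burn-in layers: 6 × (53.5 + 6.62) → 360.72 s.
Remaining layers = 3014 × (6.22 + 6.62), so 38699.76 s.
Total = 360.72 + 38699.76 = 39060.48 s = 10.85 hours.

10.85 hours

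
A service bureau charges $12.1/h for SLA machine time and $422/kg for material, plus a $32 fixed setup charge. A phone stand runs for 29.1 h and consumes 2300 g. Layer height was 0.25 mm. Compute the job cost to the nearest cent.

Machine-time cost = 12.1 × 29.1, so $352.11.
Material charge = 422 × 2300/1000 = $970.60.
Total = 352.11 + 970.60 + 32 = $1354.71.

$1354.71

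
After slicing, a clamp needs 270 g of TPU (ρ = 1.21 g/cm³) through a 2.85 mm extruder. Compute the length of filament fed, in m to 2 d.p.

34.98 m

Extruded volume: 270/1.21 = 223.1405 cm³ (223140.5 mm³).
Cross-section of 2.85 mm filament: π·(2.85/2)² = 6.3794 mm².
L = V/A = 223140.5/6.3794 = 34978.29 mm → 34.98 m.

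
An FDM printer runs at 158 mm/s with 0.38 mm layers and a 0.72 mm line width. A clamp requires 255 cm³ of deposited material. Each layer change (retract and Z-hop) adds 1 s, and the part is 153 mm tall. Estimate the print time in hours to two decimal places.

1.75 hours

Bead cross-section: 0.38 × 0.72 → 0.2736 mm².
Toolpath length = 255 cm³ / 0.2736 mm² = 255000 / 0.2736 = 932017.5 mm.
Time extruding = 932017.5 / 158 = 5898.8 s.
Layer count = ceil(153 / 0.38) = 403.
Non-print overhead = 403 × 1 = 403 s.
Altogether 5898.8 + 403 = 6301.8 s, i.e. 1.75 hours.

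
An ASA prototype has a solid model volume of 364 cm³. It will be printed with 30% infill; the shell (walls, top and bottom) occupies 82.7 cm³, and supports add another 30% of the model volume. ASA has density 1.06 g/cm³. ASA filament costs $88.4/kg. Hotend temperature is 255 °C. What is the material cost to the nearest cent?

$25.89

Interior volume: 364 − 82.7 → 281.3 cm³.
Deposited infill: 0.30 × 281.3 → 84.39 cm³.
Support = 0.30 × 364 = 109.2 cm³.
Total printed volume = 82.7 + 84.39 + 109.2, so 276.29 cm³.
Mass = 276.29 × 1.06 = 292.8674 g.
Cost = 292.8674 g / 1000 × $88.4/kg = $25.89.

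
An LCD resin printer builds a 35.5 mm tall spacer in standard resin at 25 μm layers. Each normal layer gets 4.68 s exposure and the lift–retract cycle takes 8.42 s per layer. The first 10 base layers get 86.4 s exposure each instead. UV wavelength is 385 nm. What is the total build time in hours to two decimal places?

5.39 hours

Number of layers: 35.5 / 0.025 → 1420 (rounded up).
Base layers = 10 × (86.4 + 8.42) = 948.2 s.
Regular layers = 1410 × (4.68 + 8.42), so 18471 s.
Sum: 948.2 + 18471 = 19419.2 s → 5.39 hours.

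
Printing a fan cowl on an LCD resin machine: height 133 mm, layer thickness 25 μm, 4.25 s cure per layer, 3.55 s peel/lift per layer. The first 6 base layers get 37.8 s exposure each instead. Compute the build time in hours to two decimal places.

11.58 hours

Layers = ⌈133/0.025⌉ = 5320.
Base layers = 6 × (37.8 + 3.55), so 248.1 s.
Normal layers: 5314 × (4.25 + 3.55) → 41449.2 s.
Sum: 248.1 + 41449.2 = 41697.3 s → 11.58 hours.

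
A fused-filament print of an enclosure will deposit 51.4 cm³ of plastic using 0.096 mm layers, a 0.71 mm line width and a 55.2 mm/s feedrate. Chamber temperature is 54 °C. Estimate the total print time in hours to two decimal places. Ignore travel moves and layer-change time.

3.79 hours

Bead cross-section = 0.096 × 0.71 = 0.06816 mm².
Path length: 51400 mm³ / 0.06816 mm² → 754108 mm.
Time extruding = 754108 / 55.2 = 13661.4 s.
In the requested units: 13661.4 s = 3.79 hours.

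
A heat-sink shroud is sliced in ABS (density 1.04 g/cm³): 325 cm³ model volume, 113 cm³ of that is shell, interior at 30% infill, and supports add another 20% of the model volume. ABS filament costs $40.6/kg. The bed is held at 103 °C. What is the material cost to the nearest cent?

Interior volume: 325 − 113 → 212 cm³.
Deposited infill = 0.30 × 212, so 63.6 cm³.
Support = 0.20 × 325 = 65 cm³.
Total extruded = 113 + 63.6 + 65 = 241.6 cm³.
Mass = 241.6 × 1.04, so 251.264 g.
At $40.6/kg: 251.264/1000 × 40.6 = $10.20.

$10.20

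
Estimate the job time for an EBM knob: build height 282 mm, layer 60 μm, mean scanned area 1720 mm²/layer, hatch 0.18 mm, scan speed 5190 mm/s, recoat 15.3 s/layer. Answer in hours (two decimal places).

22.38 hours

Layers = ⌈282/0.06⌉ = 4700.
Hatch length per layer = 1720 / 0.18 = 9555.6 mm.
Per-layer scan time = 9555.6 / 5190 = 1.8412 s.
Layer cycle = 1.8412 + 15.3, so 17.1412 s.
Build time = 4700 × 17.1412 = 80563.64 s = 22.38 hours.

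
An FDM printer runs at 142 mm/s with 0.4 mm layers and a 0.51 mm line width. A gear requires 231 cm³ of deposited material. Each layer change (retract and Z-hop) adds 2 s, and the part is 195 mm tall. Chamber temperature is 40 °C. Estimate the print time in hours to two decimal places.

2.49 hours

Line area: 0.4 × 0.51 → 0.204 mm².
Toolpath length = 231 cm³ / 0.204 mm² = 231000 / 0.204 = 1132352.9 mm.
Extrusion time = 1132352.9 / 142, so 7974.3 s.
Number of layers: 195 / 0.4 → 488 (rounded up).
Non-print overhead: 488 × 2 → 976 s.
Total = 7974.3 + 976 = 8950.3 s = 2.49 hours.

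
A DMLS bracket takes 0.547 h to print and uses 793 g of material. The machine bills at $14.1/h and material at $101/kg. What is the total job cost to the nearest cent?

Machine-time cost = 14.1 × 0.547, so $7.7127.
Material cost: 101 × 793/1000 → $80.093.
Total = 7.7127 + 80.093 = 87.8057 ≈ $87.81.

$87.81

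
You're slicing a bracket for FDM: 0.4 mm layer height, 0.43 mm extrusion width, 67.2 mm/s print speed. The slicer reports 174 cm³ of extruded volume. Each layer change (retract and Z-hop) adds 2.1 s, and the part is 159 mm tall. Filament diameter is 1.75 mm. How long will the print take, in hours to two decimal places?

4.41 hours

Bead cross-section: 0.4 × 0.43 → 0.172 mm².
Path length: 174000 mm³ / 0.172 mm² → 1011627.9 mm.
Print-move time = 1011627.9 / 67.2 = 15054 s.
Layer count = ceil(159 / 0.4) = 398.
Non-print overhead: 398 × 2.1 → 835.8 s.
Altogether 15054 + 835.8 = 15889.8 s, i.e. 4.41 hours.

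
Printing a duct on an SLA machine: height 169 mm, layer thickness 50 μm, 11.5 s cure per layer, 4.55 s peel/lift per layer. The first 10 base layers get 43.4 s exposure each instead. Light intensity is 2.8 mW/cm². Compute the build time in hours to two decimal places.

Layer count = ceil(169 / 0.05) = 3380.
Burn-in layers = 10 × (43.4 + 4.55) = 479.5 s.
Remaining layers: 3370 × (11.5 + 4.55) → 54088.5 s.
Total = 479.5 + 54088.5 = 54568 s = 15.16 hours.

15.16 hours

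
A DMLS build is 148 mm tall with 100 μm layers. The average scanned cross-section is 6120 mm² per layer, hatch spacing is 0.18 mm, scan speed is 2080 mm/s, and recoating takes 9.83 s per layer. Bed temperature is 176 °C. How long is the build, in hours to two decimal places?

Number of layers: 148 / 0.1 → 1480 (rounded up).
Hatch length per layer = 6120 / 0.18, so 34000 mm.
Scan time per layer: 34000 / 2080 → 16.3462 s.
Time per layer = 16.3462 + 9.83 = 26.1762 s.
Build time = 1480 × 26.1762 = 38740.776 s = 10.76 hours.

10.76 hours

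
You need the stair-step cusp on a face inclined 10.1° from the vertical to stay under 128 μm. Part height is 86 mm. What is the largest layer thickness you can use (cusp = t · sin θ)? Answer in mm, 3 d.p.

0.730 mm

sin(10.1°) = 0.1754; t_max = 0.128/0.1754 = 0.730 mm.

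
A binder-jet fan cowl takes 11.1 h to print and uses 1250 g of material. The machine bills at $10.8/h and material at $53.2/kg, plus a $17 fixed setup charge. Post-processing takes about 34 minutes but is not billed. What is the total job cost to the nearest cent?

Time charge = 10.8 × 11.1 = $119.88.
Feedstock cost = 53.2 × 1250/1000 = $66.50.
Adding setup: 119.88 + 66.50 + 17 → $203.38.

$203.38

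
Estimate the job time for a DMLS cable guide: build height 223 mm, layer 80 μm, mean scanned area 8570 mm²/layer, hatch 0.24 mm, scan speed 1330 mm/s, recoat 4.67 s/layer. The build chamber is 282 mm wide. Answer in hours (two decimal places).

24.41 hours

Number of layers: 223 / 0.08 → 2788 (rounded up).
Scan path per layer = 8570 / 0.24, so 35708.3 mm.
Scan time per layer = 35708.3 / 1330, so 26.8483 s.
Time per layer = 26.8483 + 4.67, so 31.5183 s.
2788 layers × 31.5183 s/layer = 87873.0204 s, i.e. 24.41 hours.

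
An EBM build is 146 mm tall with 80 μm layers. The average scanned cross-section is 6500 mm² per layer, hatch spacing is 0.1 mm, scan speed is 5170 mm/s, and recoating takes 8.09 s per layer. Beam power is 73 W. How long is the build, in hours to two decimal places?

Number of layers: 146 / 0.08 → 1825 (rounded up).
Scan path per layer = 6500 / 0.1, so 65000 mm.
Per-layer scan time = 65000 / 5170, so 12.5725 s.
Layer cycle = 12.5725 + 8.09, so 20.6625 s.
Total: 1825 × 20.6625 s = 37709.0625 s → 10.47 hours.

10.47 hours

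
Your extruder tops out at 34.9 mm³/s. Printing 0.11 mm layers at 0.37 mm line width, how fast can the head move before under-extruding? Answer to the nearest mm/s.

Extrusion cross-section = 0.11 × 0.37, so 0.0407 mm².
v_max = Q/A = 34.9/0.0407 = 857.49 mm/s → 857 mm/s.

857 mm/s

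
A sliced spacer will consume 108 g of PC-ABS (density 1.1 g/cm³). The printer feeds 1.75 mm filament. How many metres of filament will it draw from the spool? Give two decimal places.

40.82 m

Extruded volume: 108/1.1 = 98.1818 cm³ (98181.8 mm³).
Cross-section of 1.75 mm filament: π·(1.75/2)² = 2.4053 mm².
L = V/A = 98181.8/2.4053 = 40818.94 mm → 40.82 m.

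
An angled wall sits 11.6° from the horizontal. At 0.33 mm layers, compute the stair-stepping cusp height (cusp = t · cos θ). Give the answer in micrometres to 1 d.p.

Cusp = layer height × cos(11.6°) = 0.33 × 0.9796 = 0.323268 mm = 323.3 μm.

323.3 μm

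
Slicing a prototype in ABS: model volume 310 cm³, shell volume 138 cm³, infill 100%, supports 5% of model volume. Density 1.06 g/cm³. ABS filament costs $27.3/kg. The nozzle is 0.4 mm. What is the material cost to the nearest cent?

$9.42

Interior volume: 310 − 138 → 172 cm³.
Infill deposited = 1.00 × 172 = 172 cm³.
Support = 0.05 × 310 = 15.5 cm³.
Deposited volume = 138 + 172 + 15.5, so 325.5 cm³.
Mass = 325.5 × 1.06, so 345.03 g.
At $27.3/kg: 345.03/1000 × 27.3 = $9.42.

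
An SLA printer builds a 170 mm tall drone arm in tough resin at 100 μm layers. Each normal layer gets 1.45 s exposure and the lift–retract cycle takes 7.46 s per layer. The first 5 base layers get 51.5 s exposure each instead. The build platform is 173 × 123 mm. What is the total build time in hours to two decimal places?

Number of layers: 170 / 0.1 → 1700 (rounded up).
Burn-in layers = 5 × (51.5 + 7.46) = 294.8 s.
Regular layers = 1695 × (1.45 + 7.46), so 15102.45 s.
Total = 294.8 + 15102.45 = 15397.25 s = 4.28 hours.

4.28 hours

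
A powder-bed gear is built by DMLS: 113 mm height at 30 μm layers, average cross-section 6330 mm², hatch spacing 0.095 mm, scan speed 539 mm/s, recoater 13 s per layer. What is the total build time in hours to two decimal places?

Number of layers: 113 / 0.03 → 3767 (rounded up).
Per-layer scan distance: 6330 / 0.095 → 66631.6 mm.
Per-layer scan time = 66631.6 / 539 = 123.6208 s.
Per-layer time = 123.6208 + 13, so 136.6208 s.
3767 layers × 136.6208 s/layer = 514650.5536 s, i.e. 142.96 hours.

142.96 hours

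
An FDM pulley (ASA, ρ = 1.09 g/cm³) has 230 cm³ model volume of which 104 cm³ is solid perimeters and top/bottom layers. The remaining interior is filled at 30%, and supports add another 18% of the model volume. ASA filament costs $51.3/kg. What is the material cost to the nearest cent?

Infill region: 230 − 104 → 126 cm³.
Deposited infill = 0.30 × 126, so 37.8 cm³.
Support: 0.18 × 230 → 41.4 cm³.
Total printed volume = 104 + 37.8 + 41.4, so 183.2 cm³.
Mass = 183.2 × 1.09, so 199.688 g.
At $51.3/kg: 199.688/1000 × 51.3 = $10.24.

$10.24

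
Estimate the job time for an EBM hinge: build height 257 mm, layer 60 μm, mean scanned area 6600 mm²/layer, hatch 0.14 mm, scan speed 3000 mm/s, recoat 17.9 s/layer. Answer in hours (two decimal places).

40.00 hours

Layer count = ceil(257 / 0.06) = 4284.
Scan path per layer = 6600 / 0.14 = 47142.9 mm.
Per-layer scan time: 47142.9 / 3000 → 15.7143 s.
Layer cycle = 15.7143 + 17.9, so 33.6143 s.
Build time = 4284 × 33.6143 = 144003.6612 s = 40.00 hours.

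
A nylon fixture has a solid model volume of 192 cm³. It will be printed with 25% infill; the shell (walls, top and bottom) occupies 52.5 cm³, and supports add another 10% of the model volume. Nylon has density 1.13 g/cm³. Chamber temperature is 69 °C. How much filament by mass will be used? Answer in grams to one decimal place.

120.4 g

Interior volume: 192 − 52.5 → 139.5 cm³.
Deposited infill = 0.25 × 139.5 = 34.875 cm³.
Support = 0.10 × 192, so 19.2 cm³.
Total printed volume = 52.5 + 34.875 + 19.2, so 106.575 cm³.
Mass = 106.575 × 1.13, so 120.42975 g.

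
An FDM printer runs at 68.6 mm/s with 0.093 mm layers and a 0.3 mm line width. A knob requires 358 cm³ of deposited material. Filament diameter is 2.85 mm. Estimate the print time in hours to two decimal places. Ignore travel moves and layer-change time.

Bead cross-section: 0.093 × 0.3 → 0.0279 mm².
Total extruded path = 358000/0.0279 = 12831541.2 mm.
Print-move time = 12831541.2 / 68.6 = 187048.7 s.
That's 187048.7 s → 51.96 hours.

51.96 hours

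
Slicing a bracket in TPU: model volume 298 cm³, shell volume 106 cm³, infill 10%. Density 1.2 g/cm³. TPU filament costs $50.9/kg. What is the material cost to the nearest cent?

Volume inside the shell = 298 − 106, so 192 cm³.
Infill volume = 0.10 × 192 = 19.2 cm³.
Deposited volume = 106 + 19.2 = 125.2 cm³.
Mass = 125.2 × 1.2, so 150.24 g.
Cost = 150.24 g / 1000 × $50.9/kg = $7.65.

$7.65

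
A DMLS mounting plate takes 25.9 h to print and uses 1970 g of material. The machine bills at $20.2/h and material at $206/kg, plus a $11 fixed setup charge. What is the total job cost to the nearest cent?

$940.00

Machine cost = 20.2 × 25.9 = $523.18.
Material cost = 206 × 1970/1000, so $405.82.
Adding setup: 523.18 + 405.82 + 11 → $940.00.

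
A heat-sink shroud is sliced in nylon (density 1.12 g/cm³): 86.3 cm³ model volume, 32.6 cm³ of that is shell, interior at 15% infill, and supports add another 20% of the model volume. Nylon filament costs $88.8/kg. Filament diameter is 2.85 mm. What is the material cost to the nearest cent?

$5.76

Interior volume: 86.3 − 32.6 → 53.7 cm³.
Infill volume: 0.15 × 53.7 → 8.055 cm³.
Support = 0.20 × 86.3, so 17.26 cm³.
Deposited volume = 32.6 + 8.055 + 17.26, so 57.915 cm³.
Mass = 57.915 × 1.12, so 64.8648 g.
Cost = 64.8648 g / 1000 × $88.8/kg = $5.76.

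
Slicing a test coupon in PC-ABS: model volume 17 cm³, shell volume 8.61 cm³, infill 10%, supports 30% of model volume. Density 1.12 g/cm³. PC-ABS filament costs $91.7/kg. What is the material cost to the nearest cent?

Volume inside the shell = 17 − 8.61, so 8.39 cm³.
Infill deposited = 0.10 × 8.39 = 0.839 cm³.
Support = 0.30 × 17, so 5.1 cm³.
Total printed volume = 8.61 + 0.839 + 5.1 = 14.549 cm³.
Mass = 14.549 × 1.12 = 16.29488 g.
Cost = 16.29488 g / 1000 × $91.7/kg = $1.49.

$1.49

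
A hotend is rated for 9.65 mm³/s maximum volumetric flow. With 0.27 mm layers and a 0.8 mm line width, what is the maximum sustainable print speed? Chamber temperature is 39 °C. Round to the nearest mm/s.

Bead cross-section: 0.27 × 0.8 → 0.216 mm².
v_max = Q/A = 9.65/0.216 = 44.68 mm/s → 45 mm/s.

45 mm/s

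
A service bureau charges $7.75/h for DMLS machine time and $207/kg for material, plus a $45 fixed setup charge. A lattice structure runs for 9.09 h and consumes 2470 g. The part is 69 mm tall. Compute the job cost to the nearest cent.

$626.74

Time charge = 7.75 × 9.09 = $70.4475.
Feedstock cost: 207 × 2470/1000 → $511.29.
Total = 70.4475 + 511.29 + 45 = 626.7375 ≈ $626.74.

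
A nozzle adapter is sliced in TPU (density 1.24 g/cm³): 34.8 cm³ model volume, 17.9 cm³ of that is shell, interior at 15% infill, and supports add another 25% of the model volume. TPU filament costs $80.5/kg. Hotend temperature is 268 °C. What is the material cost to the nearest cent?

Interior volume = 34.8 − 17.9 = 16.9 cm³.
Infill volume: 0.15 × 16.9 → 2.535 cm³.
Support = 0.25 × 34.8 = 8.7 cm³.
Total printed volume = 17.9 + 2.535 + 8.7, so 29.135 cm³.
Mass = 29.135 × 1.24, so 36.1274 g.
At $80.5/kg: 36.1274/1000 × 80.5 = $2.91.

$2.91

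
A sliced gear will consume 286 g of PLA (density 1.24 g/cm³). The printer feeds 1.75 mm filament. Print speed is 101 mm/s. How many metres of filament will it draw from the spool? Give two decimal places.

Volume = 286 g / 1.24 g·cm⁻³ = 230.6452 cm³ = 230645.2 mm³.
A = π r² = π × 0.875² = 2.4053 mm².
Length = 230645.2 / 2.4053 = 95890.41 mm = 95.89 m.

95.89 m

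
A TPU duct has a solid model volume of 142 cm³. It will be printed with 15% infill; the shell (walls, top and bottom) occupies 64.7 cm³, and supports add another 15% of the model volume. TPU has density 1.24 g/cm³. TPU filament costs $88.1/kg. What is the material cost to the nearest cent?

$10.66

Volume inside the shell: 142 − 64.7 → 77.3 cm³.
Infill volume: 0.15 × 77.3 → 11.595 cm³.
Support = 0.15 × 142 = 21.3 cm³.
Total extruded = 64.7 + 11.595 + 21.3 = 97.595 cm³.
Mass = 97.595 × 1.24 = 121.0178 g.
Cost = 121.0178 g / 1000 × $88.1/kg = $10.66.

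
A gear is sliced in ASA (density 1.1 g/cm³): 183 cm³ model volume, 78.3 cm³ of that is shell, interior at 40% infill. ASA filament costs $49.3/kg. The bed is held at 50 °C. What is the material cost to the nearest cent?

Volume inside the shell: 183 − 78.3 → 104.7 cm³.
Infill deposited: 0.40 × 104.7 → 41.88 cm³.
Total printed volume = 78.3 + 41.88 = 120.18 cm³.
Mass: 120.18 × 1.1 → 132.198 g.
Cost = 132.198 g / 1000 × $49.3/kg = $6.52.

$6.52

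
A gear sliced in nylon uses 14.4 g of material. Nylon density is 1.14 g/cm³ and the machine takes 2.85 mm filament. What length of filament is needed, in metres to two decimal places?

Volume = 14.4 g / 1.14 g·cm⁻³ = 12.6316 cm³ = 12631.6 mm³.
Filament cross-section = π × (2.85/2)² = 6.3794 mm².
Length = 12631.6 / 6.3794 = 1980.06 mm = 1.98 m.

1.98 m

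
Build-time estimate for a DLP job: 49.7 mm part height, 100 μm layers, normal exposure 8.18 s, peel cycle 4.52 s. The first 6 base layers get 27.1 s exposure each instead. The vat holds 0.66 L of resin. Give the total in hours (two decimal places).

Layers = ⌈49.7/0.1⌉ = 497.
Base layers: 6 × (27.1 + 4.52) → 189.72 s.
Normal layers = 491 × (8.18 + 4.52) = 6235.7 s.
Total = 189.72 + 6235.7 = 6425.42 s = 1.78 hours.

1.78 hours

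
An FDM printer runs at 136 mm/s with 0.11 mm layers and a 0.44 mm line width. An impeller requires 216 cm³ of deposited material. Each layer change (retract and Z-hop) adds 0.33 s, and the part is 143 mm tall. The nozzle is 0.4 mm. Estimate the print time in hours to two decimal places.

Bead cross-section = 0.11 × 0.44, so 0.0484 mm².
Total extruded path = 216000/0.0484 = 4462809.9 mm.
Extrusion time: 4462809.9 / 136 → 32814.8 s.
Layer count = ceil(143 / 0.11) = 1300.
Layer-change overhead = 1300 × 0.33 = 429 s.
Total = 32814.8 + 429 = 33243.8 s = 9.23 hours.

9.23 hours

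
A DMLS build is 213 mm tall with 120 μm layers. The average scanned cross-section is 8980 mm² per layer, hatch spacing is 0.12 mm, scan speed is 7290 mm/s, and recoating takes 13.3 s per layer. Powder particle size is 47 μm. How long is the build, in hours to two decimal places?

Number of layers: 213 / 0.12 → 1775 (rounded up).
Per-layer scan distance = 8980 / 0.12, so 74833.3 mm.
Per-layer scan time: 74833.3 / 7290 → 10.2652 s.
Layer cycle = 10.2652 + 13.3 = 23.5652 s.
Total: 1775 × 23.5652 s = 41828.23 s → 11.62 hours.

11.62 hours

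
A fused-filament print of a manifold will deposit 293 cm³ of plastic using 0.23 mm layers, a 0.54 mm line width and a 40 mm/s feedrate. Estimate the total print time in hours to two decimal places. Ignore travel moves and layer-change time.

Bead cross-section: 0.23 × 0.54 → 0.1242 mm².
Path length: 293000 mm³ / 0.1242 mm² → 2359098.2 mm.
Print-move time = 2359098.2 / 40 = 58977.5 s.
58977.5 s = 16.38 hours.

16.38 hours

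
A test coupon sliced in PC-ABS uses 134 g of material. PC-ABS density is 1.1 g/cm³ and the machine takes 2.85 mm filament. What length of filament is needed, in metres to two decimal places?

19.10 m

Extruded volume: 134/1.1 = 121.8182 cm³ (121818.2 mm³).
A = π r² = π × 1.425² = 6.3794 mm².
Length = 121818.2 / 6.3794 = 19095.56 mm = 19.10 m.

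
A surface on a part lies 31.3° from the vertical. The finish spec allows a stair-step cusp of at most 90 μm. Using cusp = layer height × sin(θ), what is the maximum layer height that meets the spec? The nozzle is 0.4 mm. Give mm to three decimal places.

0.173 mm

sin(31.3°) = 0.5195; t_max = 0.09/0.5195 = 0.173 mm.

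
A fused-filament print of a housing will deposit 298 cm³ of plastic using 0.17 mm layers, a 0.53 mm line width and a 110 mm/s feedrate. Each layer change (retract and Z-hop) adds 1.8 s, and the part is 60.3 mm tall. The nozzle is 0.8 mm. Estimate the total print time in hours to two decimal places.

Line area = 0.17 × 0.53, so 0.0901 mm².
Path length: 298000 mm³ / 0.0901 mm² → 3307436.2 mm.
Print-move time: 3307436.2 / 110 → 30067.6 s.
Layers = ⌈60.3/0.17⌉ = 355.
Non-print overhead = 355 × 1.8 = 639 s.
Altogether 30067.6 + 639 = 30706.6 s, i.e. 8.53 hours.

8.53 hours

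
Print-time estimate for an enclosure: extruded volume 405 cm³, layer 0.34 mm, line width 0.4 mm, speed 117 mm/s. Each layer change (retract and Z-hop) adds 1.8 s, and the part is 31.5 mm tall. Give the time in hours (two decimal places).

7.12 hours

Bead cross-section: 0.34 × 0.4 → 0.136 mm².
Toolpath length = 405 cm³ / 0.136 mm² = 405000 / 0.136 = 2977941.2 mm.
Time extruding: 2977941.2 / 117 → 25452.5 s.
Layers = ⌈31.5/0.34⌉ = 93.
Layer-change overhead = 93 × 1.8, so 167.4 s.
Altogether 25452.5 + 167.4 = 25619.9 s, i.e. 7.12 hours.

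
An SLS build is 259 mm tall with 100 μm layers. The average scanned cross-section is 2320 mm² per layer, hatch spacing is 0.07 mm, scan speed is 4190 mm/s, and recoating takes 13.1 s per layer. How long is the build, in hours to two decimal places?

15.12 hours

Layer count = ceil(259 / 0.1) = 2590.
Hatch length per layer = 2320 / 0.07 = 33142.9 mm.
Laser time per layer: 33142.9 / 4190 → 7.91 s.
Layer cycle = 7.91 + 13.1, so 21.01 s.
2590 layers × 21.01 s/layer = 54415.9 s, i.e. 15.12 hours.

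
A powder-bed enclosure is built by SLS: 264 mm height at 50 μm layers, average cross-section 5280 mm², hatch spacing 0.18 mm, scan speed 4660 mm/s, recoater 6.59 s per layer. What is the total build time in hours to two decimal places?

18.90 hours

Layers = ⌈264/0.05⌉ = 5280.
Scan path per layer: 5280 / 0.18 → 29333.3 mm.
Scan time per layer = 29333.3 / 4660 = 6.2947 s.
Time per layer = 6.2947 + 6.59, so 12.8847 s.
Build time = 5280 × 12.8847 = 68031.216 s = 18.90 hours.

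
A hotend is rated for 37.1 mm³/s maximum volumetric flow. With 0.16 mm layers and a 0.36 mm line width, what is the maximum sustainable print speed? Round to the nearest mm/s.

Bead cross-section: 0.16 × 0.36 → 0.0576 mm².
v_max = Q/A = 37.1/0.0576 = 644.10 mm/s → 644 mm/s.

644 mm/s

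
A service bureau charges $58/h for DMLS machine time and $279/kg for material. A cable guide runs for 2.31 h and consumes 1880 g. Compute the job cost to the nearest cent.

$658.50

Machine cost: 58 × 2.31 → $133.98.
Material charge = 279 × 1880/1000 = $524.52.
Total = 133.98 + 524.52 = $658.50.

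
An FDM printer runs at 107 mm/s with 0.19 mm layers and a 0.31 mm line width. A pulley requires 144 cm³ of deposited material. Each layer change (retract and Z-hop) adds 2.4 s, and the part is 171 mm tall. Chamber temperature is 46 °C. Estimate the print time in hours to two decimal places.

Bead cross-section = 0.19 × 0.31, so 0.0589 mm².
Toolpath length = 144 cm³ / 0.0589 mm² = 144000 / 0.0589 = 2444821.7 mm.
Extrusion time: 2444821.7 / 107 → 22848.8 s.
Layer count = ceil(171 / 0.19) = 900.
Layer-change overhead = 900 × 2.4 = 2160 s.
Altogether 22848.8 + 2160 = 25008.8 s, i.e. 6.95 hours.

6.95 hours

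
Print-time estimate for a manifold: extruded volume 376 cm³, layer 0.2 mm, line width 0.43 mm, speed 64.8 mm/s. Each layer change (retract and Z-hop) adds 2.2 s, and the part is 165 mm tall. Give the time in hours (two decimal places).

19.25 hours

Extrusion cross-section: 0.2 × 0.43 → 0.086 mm².
Toolpath length = 376 cm³ / 0.086 mm² = 376000 / 0.086 = 4372093 mm.
Print-move time: 4372093 / 64.8 → 67470.6 s.
Number of layers: 165 / 0.2 → 825 (rounded up).
Layer-change overhead = 825 × 2.2, so 1815 s.
Altogether 67470.6 + 1815 = 69285.6 s, i.e. 19.25 hours.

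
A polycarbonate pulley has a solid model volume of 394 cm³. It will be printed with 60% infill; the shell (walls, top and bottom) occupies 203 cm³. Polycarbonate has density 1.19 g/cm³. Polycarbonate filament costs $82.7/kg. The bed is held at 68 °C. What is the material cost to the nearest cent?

Volume inside the shell: 394 − 203 → 191 cm³.
Deposited infill: 0.60 × 191 → 114.6 cm³.
Total printed volume = 203 + 114.6 = 317.6 cm³.
Mass: 317.6 × 1.19 → 377.944 g.
Cost = 377.944 g / 1000 × $82.7/kg = $31.26.

$31.26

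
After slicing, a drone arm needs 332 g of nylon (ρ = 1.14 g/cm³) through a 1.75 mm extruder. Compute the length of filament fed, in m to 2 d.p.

121.08 m

Extruded volume: 332/1.14 = 291.2281 cm³ (291228.1 mm³).
Cross-section of 1.75 mm filament: π·(1.75/2)² = 2.4053 mm².
L = V/A = 291228.1/2.4053 = 121077.66 mm → 121.08 m.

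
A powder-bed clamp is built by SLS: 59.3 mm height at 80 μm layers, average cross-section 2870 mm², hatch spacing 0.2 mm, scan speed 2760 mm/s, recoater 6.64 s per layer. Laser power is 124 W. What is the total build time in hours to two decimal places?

Layer count = ceil(59.3 / 0.08) = 742.
Scan path per layer = 2870 / 0.2, so 14350 mm.
Scan time per layer: 14350 / 2760 → 5.1993 s.
Layer cycle = 5.1993 + 6.64 = 11.8393 s.
Total: 742 × 11.8393 s = 8784.7606 s → 2.44 hours.

2.44 hours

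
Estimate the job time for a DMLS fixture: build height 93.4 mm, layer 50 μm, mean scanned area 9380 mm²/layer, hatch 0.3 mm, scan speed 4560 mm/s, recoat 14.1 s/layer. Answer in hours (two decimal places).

10.87 hours

Number of layers: 93.4 / 0.05 → 1868 (rounded up).
Scan path per layer = 9380 / 0.3, so 31266.7 mm.
Laser time per layer = 31266.7 / 4560, so 6.8567 s.
Time per layer: 6.8567 + 14.1 → 20.9567 s.
Total: 1868 × 20.9567 s = 39147.1156 s → 10.87 hours.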